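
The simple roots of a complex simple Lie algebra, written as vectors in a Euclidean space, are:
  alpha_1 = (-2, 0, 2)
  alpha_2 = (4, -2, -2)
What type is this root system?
Compute the Cartan integers a_ij = 2(alpha_i, alpha_j)/(alpha_j, alpha_j); the resulting 2x2 Cartan matrix is
[[2, -1], [-3, 2]].
The roots have two lengths (squared-length ratio 3:1); the short ones are alpha_{1}. The associated Dynkin diagram is two nodes joined by a triple edge (G_2), so the type is G_2.

G2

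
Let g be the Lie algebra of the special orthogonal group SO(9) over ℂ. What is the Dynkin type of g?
This is so(9) with 9 odd, which has dimension 9(9-1)/2 = 36 and rank (9-1)/2 = 4. In the classification of classical Lie algebras, the orthogonal algebra so(2n+1) in an odd number of variables has type B_n; here n = 4, so the Dynkin diagram is a chain of 4 nodes with a double edge at one end; the terminal node there is the unique short simple root (B_4). Hence the type is B_4.

B_4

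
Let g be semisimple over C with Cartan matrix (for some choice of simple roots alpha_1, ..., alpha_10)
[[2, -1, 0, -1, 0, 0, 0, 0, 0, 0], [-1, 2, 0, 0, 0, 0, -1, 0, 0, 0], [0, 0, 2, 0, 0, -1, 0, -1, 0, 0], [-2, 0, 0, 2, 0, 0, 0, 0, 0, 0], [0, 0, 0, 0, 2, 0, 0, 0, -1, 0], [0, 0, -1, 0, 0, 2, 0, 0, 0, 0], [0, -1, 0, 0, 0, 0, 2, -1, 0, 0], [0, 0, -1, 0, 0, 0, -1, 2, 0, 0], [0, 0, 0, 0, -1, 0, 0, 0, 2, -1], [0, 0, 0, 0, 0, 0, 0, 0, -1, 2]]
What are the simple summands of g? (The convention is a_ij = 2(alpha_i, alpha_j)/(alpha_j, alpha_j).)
A_3 (sl(4)) ⊕ C_7 (sp(14))

The diagram associated to this matrix has two connected components: the simple roots {alpha_5, alpha_9, alpha_10} form a chain of 3 nodes with single edges (A_3), and {alpha_1, alpha_2, alpha_3, alpha_4, alpha_6, alpha_7, alpha_8} form a chain of 7 nodes with a double edge at one end; the terminal node there is the unique long simple root (C_7). A semisimple Lie algebra decomposes uniquely as the direct sum of simple ideals, one per connected component of its Dynkin diagram, so g ≅ A_3 ⊕ C_7 (dimension 15 + 105 = 120).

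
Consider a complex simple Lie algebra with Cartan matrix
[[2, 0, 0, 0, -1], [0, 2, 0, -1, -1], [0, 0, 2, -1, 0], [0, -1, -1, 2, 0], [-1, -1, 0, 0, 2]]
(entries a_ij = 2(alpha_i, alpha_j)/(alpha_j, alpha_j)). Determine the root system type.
The matrix has rank 5 with 2's on the diagonal. Reading the off-diagonal entries as Dynkin edges (a single edge where a_ij = a_ji = -1; a double or triple edge where a_ij * a_ji = 2 or 3), the diagram is a chain of 5 nodes with single edges (A_5). One simple-root ordering that puts it in standard form is (alpha_1, alpha_5, alpha_2, alpha_4, alpha_3). So the algebra is type A_5, i.e. sl(6).

A_5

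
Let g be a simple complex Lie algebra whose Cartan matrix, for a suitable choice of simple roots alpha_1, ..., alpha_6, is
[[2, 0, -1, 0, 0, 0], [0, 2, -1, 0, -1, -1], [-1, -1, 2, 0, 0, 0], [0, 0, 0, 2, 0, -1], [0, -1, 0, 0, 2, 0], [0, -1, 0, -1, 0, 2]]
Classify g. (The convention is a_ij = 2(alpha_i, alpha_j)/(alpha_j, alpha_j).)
E6

The matrix has rank 6 with 2's on the diagonal. Reading the off-diagonal entries as Dynkin edges (a single edge where a_ij = a_ji = -1; a double or triple edge where a_ij * a_ji = 2 or 3), the diagram is a chain of 5 nodes with one extra node attached to the third node from one end (E_6). One simple-root ordering that puts it in standard form is (alpha_4, alpha_5, alpha_6, alpha_2, alpha_3, alpha_1). So the algebra is type E_6.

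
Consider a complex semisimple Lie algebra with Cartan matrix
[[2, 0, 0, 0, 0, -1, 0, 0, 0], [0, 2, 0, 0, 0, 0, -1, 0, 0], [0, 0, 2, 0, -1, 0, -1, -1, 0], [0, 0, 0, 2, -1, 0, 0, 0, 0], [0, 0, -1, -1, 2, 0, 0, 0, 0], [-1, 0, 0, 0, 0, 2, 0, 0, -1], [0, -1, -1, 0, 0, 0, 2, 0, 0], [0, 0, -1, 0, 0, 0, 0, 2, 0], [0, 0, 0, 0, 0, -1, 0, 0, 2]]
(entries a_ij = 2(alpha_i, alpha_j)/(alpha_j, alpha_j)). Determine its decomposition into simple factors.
The diagram associated to this matrix has two connected components: the simple roots {alpha_1, alpha_6, alpha_9} form a chain of 3 nodes with single edges (A_3), and {alpha_2, alpha_3, alpha_4, alpha_5, alpha_7, alpha_8} form a chain of 5 nodes with one extra node attached to the third node from one end (E_6). A semisimple Lie algebra decomposes uniquely as the direct sum of simple ideals, one per connected component of its Dynkin diagram, so g ≅ A_3 ⊕ E_6 (dimension 15 + 78 = 93).

type A_3 + type E_6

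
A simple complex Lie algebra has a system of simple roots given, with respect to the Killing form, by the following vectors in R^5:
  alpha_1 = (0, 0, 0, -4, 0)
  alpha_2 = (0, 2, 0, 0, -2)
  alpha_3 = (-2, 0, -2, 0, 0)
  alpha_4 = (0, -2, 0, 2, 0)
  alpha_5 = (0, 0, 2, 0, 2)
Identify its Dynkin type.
C_5

Compute the Cartan integers a_ij = 2(alpha_i, alpha_j)/(alpha_j, alpha_j); the resulting 5x5 Cartan matrix is
[[2, 0, 0, -2, 0], [0, 2, 0, -1, -1], [0, 0, 2, 0, -1], [-1, -1, 0, 2, 0], [0, -1, -1, 0, 2]].
The roots have two lengths (squared-length ratio 2:1); the short ones are alpha_{2,3,4,5}. The associated Dynkin diagram is a chain of 5 nodes with a double edge at one end; the terminal node there is the unique long simple root (C_5), so the type is C_5 (the algebra sp(10)).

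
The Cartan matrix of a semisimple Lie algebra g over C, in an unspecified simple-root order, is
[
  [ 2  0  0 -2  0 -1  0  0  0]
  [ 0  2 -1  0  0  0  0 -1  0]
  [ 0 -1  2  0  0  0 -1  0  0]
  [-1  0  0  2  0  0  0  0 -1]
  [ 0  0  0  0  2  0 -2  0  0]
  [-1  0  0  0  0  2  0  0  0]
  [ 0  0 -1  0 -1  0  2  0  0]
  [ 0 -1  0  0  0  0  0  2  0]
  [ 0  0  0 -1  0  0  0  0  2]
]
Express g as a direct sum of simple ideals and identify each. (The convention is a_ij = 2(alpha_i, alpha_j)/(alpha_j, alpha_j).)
The diagram associated to this matrix has two connected components: the simple roots {alpha_2, alpha_3, alpha_5, alpha_7, alpha_8} form a chain of 5 nodes with a double edge at one end; the terminal node there is the unique long simple root (C_5), and {alpha_1, alpha_4, alpha_6, alpha_9} form a chain of 4 nodes with a double edge between the middle two (F_4). A semisimple Lie algebra decomposes uniquely as the direct sum of simple ideals, one per connected component of its Dynkin diagram, so g ≅ C_5 ⊕ F_4 (dimension 55 + 52 = 107).

type C_5 + type F_4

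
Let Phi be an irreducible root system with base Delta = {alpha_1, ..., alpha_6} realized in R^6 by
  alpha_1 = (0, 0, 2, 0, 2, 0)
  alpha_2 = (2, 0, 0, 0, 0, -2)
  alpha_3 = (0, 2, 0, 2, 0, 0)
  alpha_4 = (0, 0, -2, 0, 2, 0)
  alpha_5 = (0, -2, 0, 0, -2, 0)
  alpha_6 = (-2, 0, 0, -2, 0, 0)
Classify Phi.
Compute the Cartan integers a_ij = 2(alpha_i, alpha_j)/(alpha_j, alpha_j); the resulting 6x6 Cartan matrix is
[[2, 0, 0, 0, -1, 0], [0, 2, 0, 0, 0, -1], [0, 0, 2, 0, -1, -1], [0, 0, 0, 2, -1, 0], [-1, 0, -1, -1, 2, 0], [0, -1, -1, 0, 0, 2]].
All simple roots have the same length, so the diagram is simply laced. The associated Dynkin diagram is a chain of 4 nodes with a fork of two nodes at one end (D_6), so the type is D_6 (the algebra so(12)).

D_6 (so(12))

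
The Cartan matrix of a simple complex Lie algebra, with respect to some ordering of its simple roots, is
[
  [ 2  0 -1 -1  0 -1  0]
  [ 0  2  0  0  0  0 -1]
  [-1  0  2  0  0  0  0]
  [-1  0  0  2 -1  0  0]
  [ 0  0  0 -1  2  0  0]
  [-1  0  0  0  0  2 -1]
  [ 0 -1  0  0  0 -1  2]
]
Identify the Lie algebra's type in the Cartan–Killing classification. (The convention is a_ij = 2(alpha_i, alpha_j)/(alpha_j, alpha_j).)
type E_7

The matrix has rank 7 with 2's on the diagonal. Reading the off-diagonal entries as Dynkin edges (a single edge where a_ij = a_ji = -1; a double or triple edge where a_ij * a_ji = 2 or 3), the diagram is a chain of 6 nodes with one extra node attached to the third node from one end (E_7). One simple-root ordering that puts it in standard form is (alpha_5, alpha_3, alpha_4, alpha_1, alpha_6, alpha_7, alpha_2). So the algebra is type E_7.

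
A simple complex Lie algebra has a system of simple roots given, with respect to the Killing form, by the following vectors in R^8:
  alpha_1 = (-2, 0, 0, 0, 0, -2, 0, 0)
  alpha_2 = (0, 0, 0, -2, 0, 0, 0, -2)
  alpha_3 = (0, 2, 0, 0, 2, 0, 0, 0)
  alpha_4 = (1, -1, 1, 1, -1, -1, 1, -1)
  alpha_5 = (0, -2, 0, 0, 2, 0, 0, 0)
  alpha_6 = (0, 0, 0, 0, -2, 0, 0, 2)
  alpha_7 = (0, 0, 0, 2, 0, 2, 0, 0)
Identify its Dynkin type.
E_7

Compute the Cartan integers a_ij = 2(alpha_i, alpha_j)/(alpha_j, alpha_j); the resulting 7x7 Cartan matrix is
[[2, 0, 0, 0, 0, 0, -1], [0, 2, 0, 0, 0, -1, -1], [0, 0, 2, -1, 0, -1, 0], [0, 0, -1, 2, 0, 0, 0], [0, 0, 0, 0, 2, -1, 0], [0, -1, -1, 0, -1, 2, 0], [-1, -1, 0, 0, 0, 0, 2]].
All simple roots have the same length, so the diagram is simply laced. The associated Dynkin diagram is a chain of 6 nodes with one extra node attached to the third node from one end (E_7), so the type is E_7.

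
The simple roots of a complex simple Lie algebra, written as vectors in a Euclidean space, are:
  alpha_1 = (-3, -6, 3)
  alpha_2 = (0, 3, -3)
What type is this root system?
Compute the Cartan integers a_ij = 2(alpha_i, alpha_j)/(alpha_j, alpha_j); the resulting 2x2 Cartan matrix is
[[2, -3], [-1, 2]].
The roots have two lengths (squared-length ratio 3:1); the short ones are alpha_{2}. The associated Dynkin diagram is two nodes joined by a triple edge (G_2), so the type is G_2.

G2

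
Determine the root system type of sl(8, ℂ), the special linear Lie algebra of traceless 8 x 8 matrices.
This is sl(8), which has dimension 8^2 - 1 = 63 and rank 8 - 1 = 7 (a Cartan subalgebra is the diagonal traceless matrices). In the classification of classical Lie algebras, the special linear algebra sl(n+1) has type A_n; here n = 7, so the Dynkin diagram is a chain of 7 nodes with single edges (A_7). Hence the type is A_7.

A_7 (sl(8))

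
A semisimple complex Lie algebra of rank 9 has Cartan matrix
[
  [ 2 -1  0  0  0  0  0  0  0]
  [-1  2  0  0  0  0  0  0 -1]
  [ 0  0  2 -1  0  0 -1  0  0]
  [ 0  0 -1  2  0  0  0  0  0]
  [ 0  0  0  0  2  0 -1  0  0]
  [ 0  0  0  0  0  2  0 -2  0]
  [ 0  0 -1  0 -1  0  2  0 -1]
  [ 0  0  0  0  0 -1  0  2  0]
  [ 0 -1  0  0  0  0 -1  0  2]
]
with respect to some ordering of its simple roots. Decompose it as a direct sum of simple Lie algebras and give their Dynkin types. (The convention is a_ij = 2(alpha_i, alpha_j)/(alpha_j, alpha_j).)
B_2 ⊕ E_7

The diagram associated to this matrix has two connected components: the simple roots {alpha_6, alpha_8} form a chain of 2 nodes with a double edge at one end; the terminal node there is the unique short simple root (B_2), and {alpha_1, alpha_2, alpha_3, alpha_4, alpha_5, alpha_7, alpha_9} form a chain of 6 nodes with one extra node attached to the third node from one end (E_7). A semisimple Lie algebra decomposes uniquely as the direct sum of simple ideals, one per connected component of its Dynkin diagram, so g ≅ B_2 ⊕ E_7 (dimension 10 + 133 = 143).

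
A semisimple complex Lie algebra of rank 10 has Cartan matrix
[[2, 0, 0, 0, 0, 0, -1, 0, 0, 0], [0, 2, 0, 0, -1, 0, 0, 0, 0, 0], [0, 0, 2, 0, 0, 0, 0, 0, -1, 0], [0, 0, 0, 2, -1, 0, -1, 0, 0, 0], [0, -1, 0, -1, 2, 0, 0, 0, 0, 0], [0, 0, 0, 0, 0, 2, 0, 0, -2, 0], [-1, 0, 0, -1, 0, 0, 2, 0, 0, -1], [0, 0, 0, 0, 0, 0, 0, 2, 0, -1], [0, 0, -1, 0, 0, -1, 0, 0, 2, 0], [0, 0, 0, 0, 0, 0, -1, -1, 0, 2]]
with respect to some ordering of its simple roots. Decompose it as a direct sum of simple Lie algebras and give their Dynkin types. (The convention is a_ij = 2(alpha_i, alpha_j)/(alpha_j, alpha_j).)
The diagram associated to this matrix has two connected components: the simple roots {alpha_3, alpha_6, alpha_9} form a chain of 3 nodes with a double edge at one end; the terminal node there is the unique long simple root (C_3), and {alpha_1, alpha_2, alpha_4, alpha_5, alpha_7, alpha_8, alpha_10} form a chain of 6 nodes with one extra node attached to the third node from one end (E_7). A semisimple Lie algebra decomposes uniquely as the direct sum of simple ideals, one per connected component of its Dynkin diagram, so g ≅ C_3 ⊕ E_7 (dimension 21 + 133 = 154).

C3 ⊕ E7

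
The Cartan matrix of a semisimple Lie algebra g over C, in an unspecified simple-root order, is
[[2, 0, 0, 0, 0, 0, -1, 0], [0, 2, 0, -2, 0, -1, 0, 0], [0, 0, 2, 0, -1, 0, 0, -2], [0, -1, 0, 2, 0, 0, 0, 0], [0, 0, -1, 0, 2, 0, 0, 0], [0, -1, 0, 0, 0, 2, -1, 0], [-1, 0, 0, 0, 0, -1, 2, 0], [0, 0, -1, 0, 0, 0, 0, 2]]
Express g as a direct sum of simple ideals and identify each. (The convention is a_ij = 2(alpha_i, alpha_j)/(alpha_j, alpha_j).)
The diagram associated to this matrix has two connected components: the simple roots {alpha_3, alpha_5, alpha_8} form a chain of 3 nodes with a double edge at one end; the terminal node there is the unique short simple root (B_3), and {alpha_1, alpha_2, alpha_4, alpha_6, alpha_7} form a chain of 5 nodes with a double edge at one end; the terminal node there is the unique short simple root (B_5). A semisimple Lie algebra decomposes uniquely as the direct sum of simple ideals, one per connected component of its Dynkin diagram, so g ≅ B_3 ⊕ B_5 (dimension 21 + 55 = 76).

B_3 (so(7)) + B_5 (so(11))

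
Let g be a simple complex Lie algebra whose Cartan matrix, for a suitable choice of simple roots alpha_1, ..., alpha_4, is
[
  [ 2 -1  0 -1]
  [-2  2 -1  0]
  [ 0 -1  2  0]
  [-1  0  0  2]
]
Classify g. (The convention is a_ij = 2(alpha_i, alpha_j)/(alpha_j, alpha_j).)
F_4

The matrix has rank 4 with 2's on the diagonal. Reading the off-diagonal entries as Dynkin edges (a single edge where a_ij = a_ji = -1; a double or triple edge where a_ij * a_ji = 2 or 3), the diagram is a chain of 4 nodes with a double edge between the middle two (F_4). One simple-root ordering that puts it in standard form is (alpha_3, alpha_2, alpha_1, alpha_4). So the algebra is type F_4.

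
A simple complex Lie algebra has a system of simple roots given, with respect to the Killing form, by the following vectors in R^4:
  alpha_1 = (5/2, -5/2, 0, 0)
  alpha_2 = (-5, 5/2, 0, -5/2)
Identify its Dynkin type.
G_2

Compute the Cartan integers a_ij = 2(alpha_i, alpha_j)/(alpha_j, alpha_j); the resulting 2x2 Cartan matrix is
[[2, -1], [-3, 2]].
The roots have two lengths (squared-length ratio 3:1); the short ones are alpha_{1}. The associated Dynkin diagram is two nodes joined by a triple edge (G_2), so the type is G_2.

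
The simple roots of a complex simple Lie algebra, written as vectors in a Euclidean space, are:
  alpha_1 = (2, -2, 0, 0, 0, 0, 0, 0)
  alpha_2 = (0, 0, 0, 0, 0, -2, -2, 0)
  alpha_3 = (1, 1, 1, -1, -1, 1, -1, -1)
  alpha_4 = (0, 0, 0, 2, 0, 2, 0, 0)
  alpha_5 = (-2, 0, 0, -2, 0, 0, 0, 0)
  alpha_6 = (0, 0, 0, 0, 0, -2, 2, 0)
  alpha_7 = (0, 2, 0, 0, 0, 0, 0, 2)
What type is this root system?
Compute the Cartan integers a_ij = 2(alpha_i, alpha_j)/(alpha_j, alpha_j); the resulting 7x7 Cartan matrix is
[[2, 0, 0, 0, -1, 0, -1], [0, 2, 0, -1, 0, 0, 0], [0, 0, 2, 0, 0, -1, 0], [0, -1, 0, 2, -1, -1, 0], [-1, 0, 0, -1, 2, 0, 0], [0, 0, -1, -1, 0, 2, 0], [-1, 0, 0, 0, 0, 0, 2]].
All simple roots have the same length, so the diagram is simply laced. The associated Dynkin diagram is a chain of 6 nodes with one extra node attached to the third node from one end (E_7), so the type is E_7.

type E_7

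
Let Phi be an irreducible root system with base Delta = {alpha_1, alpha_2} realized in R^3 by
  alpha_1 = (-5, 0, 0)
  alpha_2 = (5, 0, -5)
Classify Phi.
Compute the Cartan integers a_ij = 2(alpha_i, alpha_j)/(alpha_j, alpha_j); the resulting 2x2 Cartan matrix is
[[2, -1], [-2, 2]].
The roots have two lengths (squared-length ratio 2:1); the short ones are alpha_{1}. The associated Dynkin diagram is a chain of 2 nodes with a double edge at one end; the terminal node there is the unique short simple root (B_2), so the type is B_2 (the algebra so(5)).

type B_2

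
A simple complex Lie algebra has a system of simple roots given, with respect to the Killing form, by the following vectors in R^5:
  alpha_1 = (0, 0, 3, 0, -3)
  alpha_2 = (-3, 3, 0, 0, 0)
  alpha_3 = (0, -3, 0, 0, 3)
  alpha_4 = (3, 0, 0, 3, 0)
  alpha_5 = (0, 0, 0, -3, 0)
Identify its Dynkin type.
Compute the Cartan integers a_ij = 2(alpha_i, alpha_j)/(alpha_j, alpha_j); the resulting 5x5 Cartan matrix is
[[2, 0, -1, 0, 0], [0, 2, -1, -1, 0], [-1, -1, 2, 0, 0], [0, -1, 0, 2, -2], [0, 0, 0, -1, 2]].
The roots have two lengths (squared-length ratio 2:1); the short ones are alpha_{5}. The associated Dynkin diagram is a chain of 5 nodes with a double edge at one end; the terminal node there is the unique short simple root (B_5), so the type is B_5 (the algebra so(11)).

type B_5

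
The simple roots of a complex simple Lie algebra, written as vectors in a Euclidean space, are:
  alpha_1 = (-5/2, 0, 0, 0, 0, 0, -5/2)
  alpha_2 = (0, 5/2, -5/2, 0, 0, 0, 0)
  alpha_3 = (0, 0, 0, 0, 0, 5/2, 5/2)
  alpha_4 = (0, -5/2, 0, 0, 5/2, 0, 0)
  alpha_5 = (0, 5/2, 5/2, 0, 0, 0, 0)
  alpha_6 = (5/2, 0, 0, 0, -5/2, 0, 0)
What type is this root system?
D_6 (so(12))

Compute the Cartan integers a_ij = 2(alpha_i, alpha_j)/(alpha_j, alpha_j); the resulting 6x6 Cartan matrix is
[[2, 0, -1, 0, 0, -1], [0, 2, 0, -1, 0, 0], [-1, 0, 2, 0, 0, 0], [0, -1, 0, 2, -1, -1], [0, 0, 0, -1, 2, 0], [-1, 0, 0, -1, 0, 2]].
All simple roots have the same length, so the diagram is simply laced. The associated Dynkin diagram is a chain of 4 nodes with a fork of two nodes at one end (D_6), so the type is D_6 (the algebra so(12)).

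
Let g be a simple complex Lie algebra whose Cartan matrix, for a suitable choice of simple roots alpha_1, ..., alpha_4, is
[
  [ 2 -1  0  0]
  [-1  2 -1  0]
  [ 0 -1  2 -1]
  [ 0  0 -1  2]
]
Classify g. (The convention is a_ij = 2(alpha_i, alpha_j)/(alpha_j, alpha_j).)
type A_4

The matrix has rank 4 with 2's on the diagonal. Reading the off-diagonal entries as Dynkin edges (a single edge where a_ij = a_ji = -1; a double or triple edge where a_ij * a_ji = 2 or 3), the diagram is a chain of 4 nodes with single edges (A_4). One simple-root ordering that puts it in standard form is (alpha_4, alpha_3, alpha_2, alpha_1). So the algebra is type A_4, i.e. sl(5).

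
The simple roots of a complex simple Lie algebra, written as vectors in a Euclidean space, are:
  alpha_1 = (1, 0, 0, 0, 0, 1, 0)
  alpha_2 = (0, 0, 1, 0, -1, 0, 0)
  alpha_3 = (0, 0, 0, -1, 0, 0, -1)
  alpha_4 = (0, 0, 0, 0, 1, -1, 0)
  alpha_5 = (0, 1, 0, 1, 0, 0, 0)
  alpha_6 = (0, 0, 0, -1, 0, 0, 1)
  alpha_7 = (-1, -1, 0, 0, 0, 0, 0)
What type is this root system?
Compute the Cartan integers a_ij = 2(alpha_i, alpha_j)/(alpha_j, alpha_j); the resulting 7x7 Cartan matrix is
[[2, 0, 0, -1, 0, 0, -1], [0, 2, 0, -1, 0, 0, 0], [0, 0, 2, 0, -1, 0, 0], [-1, -1, 0, 2, 0, 0, 0], [0, 0, -1, 0, 2, -1, -1], [0, 0, 0, 0, -1, 2, 0], [-1, 0, 0, 0, -1, 0, 2]].
All simple roots have the same length, so the diagram is simply laced. The associated Dynkin diagram is a chain of 5 nodes with a fork of two nodes at one end (D_7), so the type is D_7 (the algebra so(14)).

type D_7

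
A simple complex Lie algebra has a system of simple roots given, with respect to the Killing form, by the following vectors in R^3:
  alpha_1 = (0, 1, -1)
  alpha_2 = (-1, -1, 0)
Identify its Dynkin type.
A_2

Compute the Cartan integers a_ij = 2(alpha_i, alpha_j)/(alpha_j, alpha_j); the resulting 2x2 Cartan matrix is
[[2, -1], [-1, 2]].
All simple roots have the same length, so the diagram is simply laced. The associated Dynkin diagram is a chain of 2 nodes with single edges (A_2), so the type is A_2 (the algebra sl(3)).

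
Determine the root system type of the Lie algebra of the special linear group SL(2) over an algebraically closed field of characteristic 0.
This is sl(2), which has dimension 2^2 - 1 = 3 and rank 2 - 1 = 1 (a Cartan subalgebra is the diagonal traceless matrices). In the classification of classical Lie algebras, the special linear algebra sl(n+1) has type A_n; here n = 1, so the Dynkin diagram is a chain of 1 nodes with single edges (A_1). Hence the type is A_1.

A_1 (sl(2))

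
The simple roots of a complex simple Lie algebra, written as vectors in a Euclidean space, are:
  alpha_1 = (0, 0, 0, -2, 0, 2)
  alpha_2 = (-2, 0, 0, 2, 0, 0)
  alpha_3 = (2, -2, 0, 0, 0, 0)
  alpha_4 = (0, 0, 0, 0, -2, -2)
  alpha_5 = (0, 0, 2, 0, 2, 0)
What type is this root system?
Compute the Cartan integers a_ij = 2(alpha_i, alpha_j)/(alpha_j, alpha_j); the resulting 5x5 Cartan matrix is
[[2, -1, 0, -1, 0], [-1, 2, -1, 0, 0], [0, -1, 2, 0, 0], [-1, 0, 0, 2, -1], [0, 0, 0, -1, 2]].
All simple roots have the same length, so the diagram is simply laced. The associated Dynkin diagram is a chain of 5 nodes with single edges (A_5), so the type is A_5 (the algebra sl(6)).

A5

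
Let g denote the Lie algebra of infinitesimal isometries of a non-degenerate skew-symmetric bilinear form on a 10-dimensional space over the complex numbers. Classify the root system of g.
C_5

This is sp(10), which has dimension 10(10+1)/2 = 55 and rank 10/2 = 5. In the classification of classical Lie algebras, the symplectic algebra sp(2n) has type C_n; here n = 5, so the Dynkin diagram is a chain of 5 nodes with a double edge at one end; the terminal node there is the unique long simple root (C_5). Hence the type is C_5.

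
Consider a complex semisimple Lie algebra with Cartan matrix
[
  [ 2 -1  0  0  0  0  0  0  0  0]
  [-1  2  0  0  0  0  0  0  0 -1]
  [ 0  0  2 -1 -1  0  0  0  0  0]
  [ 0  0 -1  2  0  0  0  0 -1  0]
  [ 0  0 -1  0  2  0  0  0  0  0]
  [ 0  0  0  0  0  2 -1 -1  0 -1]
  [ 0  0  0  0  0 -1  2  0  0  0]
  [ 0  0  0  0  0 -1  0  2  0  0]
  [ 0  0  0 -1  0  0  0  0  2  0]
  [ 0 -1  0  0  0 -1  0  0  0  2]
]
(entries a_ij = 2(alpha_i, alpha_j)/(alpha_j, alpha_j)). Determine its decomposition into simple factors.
The diagram associated to this matrix has two connected components: the simple roots {alpha_3, alpha_4, alpha_5, alpha_9} form a chain of 4 nodes with single edges (A_4), and {alpha_1, alpha_2, alpha_6, alpha_7, alpha_8, alpha_10} form a chain of 4 nodes with a fork of two nodes at one end (D_6). A semisimple Lie algebra decomposes uniquely as the direct sum of simple ideals, one per connected component of its Dynkin diagram, so g ≅ A_4 ⊕ D_6 (dimension 24 + 66 = 90).

A4 + D6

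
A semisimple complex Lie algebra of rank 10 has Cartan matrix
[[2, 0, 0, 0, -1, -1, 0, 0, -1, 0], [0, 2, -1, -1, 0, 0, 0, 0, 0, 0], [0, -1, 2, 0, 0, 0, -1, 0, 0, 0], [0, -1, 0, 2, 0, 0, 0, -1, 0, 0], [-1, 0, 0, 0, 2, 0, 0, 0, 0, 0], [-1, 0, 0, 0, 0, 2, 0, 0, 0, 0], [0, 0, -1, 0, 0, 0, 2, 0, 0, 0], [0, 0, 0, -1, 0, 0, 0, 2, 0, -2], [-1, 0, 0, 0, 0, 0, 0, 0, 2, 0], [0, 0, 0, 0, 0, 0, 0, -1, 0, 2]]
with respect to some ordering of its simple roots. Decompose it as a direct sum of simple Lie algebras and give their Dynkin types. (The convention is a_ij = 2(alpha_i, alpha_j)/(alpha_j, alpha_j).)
The diagram associated to this matrix has two connected components: the simple roots {alpha_2, alpha_3, alpha_4, alpha_7, alpha_8, alpha_10} form a chain of 6 nodes with a double edge at one end; the terminal node there is the unique short simple root (B_6), and {alpha_1, alpha_5, alpha_6, alpha_9} form a chain of 2 nodes with a fork of two nodes at one end (D_4). A semisimple Lie algebra decomposes uniquely as the direct sum of simple ideals, one per connected component of its Dynkin diagram, so g ≅ B_6 ⊕ D_4 (dimension 78 + 28 = 106).

B6 ⊕ D4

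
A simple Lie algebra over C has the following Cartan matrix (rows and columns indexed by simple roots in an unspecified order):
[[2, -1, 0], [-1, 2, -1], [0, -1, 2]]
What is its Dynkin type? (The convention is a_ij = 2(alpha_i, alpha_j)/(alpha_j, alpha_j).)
type A_3

The matrix has rank 3 with 2's on the diagonal. Reading the off-diagonal entries as Dynkin edges (a single edge where a_ij = a_ji = -1; a double or triple edge where a_ij * a_ji = 2 or 3), the diagram is a chain of 3 nodes with single edges (A_3). One simple-root ordering that puts it in standard form is (alpha_3, alpha_2, alpha_1). So the algebra is type A_3, i.e. sl(4).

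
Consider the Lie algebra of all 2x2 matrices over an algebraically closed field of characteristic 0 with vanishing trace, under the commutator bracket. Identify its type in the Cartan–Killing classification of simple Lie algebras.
A_1 (sl(2))

This is sl(2), which has dimension 2^2 - 1 = 3 and rank 2 - 1 = 1 (a Cartan subalgebra is the diagonal traceless matrices). In the classification of classical Lie algebras, the special linear algebra sl(n+1) has type A_n; here n = 1, so the Dynkin diagram is a chain of 1 nodes with single edges (A_1). Hence the type is A_1.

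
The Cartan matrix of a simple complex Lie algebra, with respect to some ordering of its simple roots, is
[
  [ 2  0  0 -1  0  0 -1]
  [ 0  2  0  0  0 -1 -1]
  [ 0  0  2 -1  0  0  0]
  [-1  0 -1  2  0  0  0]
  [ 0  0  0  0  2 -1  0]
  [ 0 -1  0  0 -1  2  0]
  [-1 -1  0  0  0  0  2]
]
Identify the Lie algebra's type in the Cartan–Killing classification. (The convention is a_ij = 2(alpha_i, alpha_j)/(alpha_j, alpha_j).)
A_7

The matrix has rank 7 with 2's on the diagonal. Reading the off-diagonal entries as Dynkin edges (a single edge where a_ij = a_ji = -1; a double or triple edge where a_ij * a_ji = 2 or 3), the diagram is a chain of 7 nodes with single edges (A_7). One simple-root ordering that puts it in standard form is (alpha_3, alpha_4, alpha_1, alpha_7, alpha_2, alpha_6, alpha_5). So the algebra is type A_7, i.e. sl(8).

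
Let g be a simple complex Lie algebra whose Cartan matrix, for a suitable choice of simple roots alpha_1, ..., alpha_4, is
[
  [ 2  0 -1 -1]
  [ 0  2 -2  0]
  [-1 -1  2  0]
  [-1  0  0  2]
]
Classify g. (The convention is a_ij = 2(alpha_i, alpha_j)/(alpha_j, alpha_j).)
The matrix has rank 4 with 2's on the diagonal. Reading the off-diagonal entries as Dynkin edges (a single edge where a_ij = a_ji = -1; a double or triple edge where a_ij * a_ji = 2 or 3), the diagram is a chain of 4 nodes with a double edge at one end; the terminal node there is the unique long simple root (C_4). One simple-root ordering that puts it in standard form is (alpha_4, alpha_1, alpha_3, alpha_2). So the algebra is type C_4, i.e. sp(8).

C4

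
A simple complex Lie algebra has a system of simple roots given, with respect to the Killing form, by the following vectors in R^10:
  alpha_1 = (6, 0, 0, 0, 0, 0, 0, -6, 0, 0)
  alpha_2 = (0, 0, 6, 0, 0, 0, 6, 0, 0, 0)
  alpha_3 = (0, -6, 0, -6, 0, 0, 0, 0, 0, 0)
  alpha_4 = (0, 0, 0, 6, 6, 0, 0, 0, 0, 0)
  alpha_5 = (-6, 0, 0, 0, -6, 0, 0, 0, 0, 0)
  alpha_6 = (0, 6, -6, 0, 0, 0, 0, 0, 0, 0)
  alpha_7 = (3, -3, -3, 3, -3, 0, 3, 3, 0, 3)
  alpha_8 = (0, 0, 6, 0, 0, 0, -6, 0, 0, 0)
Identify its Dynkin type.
Compute the Cartan integers a_ij = 2(alpha_i, alpha_j)/(alpha_j, alpha_j); the resulting 8x8 Cartan matrix is
[[2, 0, 0, 0, -1, 0, 0, 0], [0, 2, 0, 0, 0, -1, 0, 0], [0, 0, 2, -1, 0, -1, 0, 0], [0, 0, -1, 2, -1, 0, 0, 0], [-1, 0, 0, -1, 2, 0, 0, 0], [0, -1, -1, 0, 0, 2, 0, -1], [0, 0, 0, 0, 0, 0, 2, -1], [0, 0, 0, 0, 0, -1, -1, 2]].
All simple roots have the same length, so the diagram is simply laced. The associated Dynkin diagram is a chain of 7 nodes with one extra node attached to the third node from one end (E_8), so the type is E_8.

type E_8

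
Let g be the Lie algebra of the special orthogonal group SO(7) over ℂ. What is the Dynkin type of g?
This is so(7) with 7 odd, which has dimension 7(7-1)/2 = 21 and rank (7-1)/2 = 3. In the classification of classical Lie algebras, the orthogonal algebra so(2n+1) in an odd number of variables has type B_n; here n = 3, so the Dynkin diagram is a chain of 3 nodes with a double edge at one end; the terminal node there is the unique short simple root (B_3). Hence the type is B_3.

B_3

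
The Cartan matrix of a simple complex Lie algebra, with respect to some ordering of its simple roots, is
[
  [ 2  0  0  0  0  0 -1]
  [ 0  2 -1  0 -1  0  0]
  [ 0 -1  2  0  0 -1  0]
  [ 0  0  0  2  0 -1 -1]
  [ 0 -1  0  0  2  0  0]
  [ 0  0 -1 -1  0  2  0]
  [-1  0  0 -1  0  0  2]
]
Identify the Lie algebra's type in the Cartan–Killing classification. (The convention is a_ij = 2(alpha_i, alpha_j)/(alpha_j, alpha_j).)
The matrix has rank 7 with 2's on the diagonal. Reading the off-diagonal entries as Dynkin edges (a single edge where a_ij = a_ji = -1; a double or triple edge where a_ij * a_ji = 2 or 3), the diagram is a chain of 7 nodes with single edges (A_7). One simple-root ordering that puts it in standard form is (alpha_5, alpha_2, alpha_3, alpha_6, alpha_4, alpha_7, alpha_1). So the algebra is type A_7, i.e. sl(8).

A7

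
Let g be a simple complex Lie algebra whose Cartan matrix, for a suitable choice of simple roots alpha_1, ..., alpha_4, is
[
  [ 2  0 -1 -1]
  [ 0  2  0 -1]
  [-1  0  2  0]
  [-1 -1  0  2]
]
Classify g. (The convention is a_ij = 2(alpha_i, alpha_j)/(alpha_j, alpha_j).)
A4

The matrix has rank 4 with 2's on the diagonal. Reading the off-diagonal entries as Dynkin edges (a single edge where a_ij = a_ji = -1; a double or triple edge where a_ij * a_ji = 2 or 3), the diagram is a chain of 4 nodes with single edges (A_4). One simple-root ordering that puts it in standard form is (alpha_3, alpha_1, alpha_4, alpha_2). So the algebra is type A_4, i.e. sl(5).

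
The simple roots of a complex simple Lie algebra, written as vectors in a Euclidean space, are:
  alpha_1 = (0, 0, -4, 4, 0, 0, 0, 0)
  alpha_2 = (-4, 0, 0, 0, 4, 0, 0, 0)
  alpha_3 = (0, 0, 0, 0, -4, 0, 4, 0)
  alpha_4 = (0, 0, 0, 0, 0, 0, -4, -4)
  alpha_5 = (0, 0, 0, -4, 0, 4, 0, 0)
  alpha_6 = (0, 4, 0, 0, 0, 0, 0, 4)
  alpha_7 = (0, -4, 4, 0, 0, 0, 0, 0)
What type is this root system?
type A_7

Compute the Cartan integers a_ij = 2(alpha_i, alpha_j)/(alpha_j, alpha_j); the resulting 7x7 Cartan matrix is
[[2, 0, 0, 0, -1, 0, -1], [0, 2, -1, 0, 0, 0, 0], [0, -1, 2, -1, 0, 0, 0], [0, 0, -1, 2, 0, -1, 0], [-1, 0, 0, 0, 2, 0, 0], [0, 0, 0, -1, 0, 2, -1], [-1, 0, 0, 0, 0, -1, 2]].
All simple roots have the same length, so the diagram is simply laced. The associated Dynkin diagram is a chain of 7 nodes with single edges (A_7), so the type is A_7 (the algebra sl(8)).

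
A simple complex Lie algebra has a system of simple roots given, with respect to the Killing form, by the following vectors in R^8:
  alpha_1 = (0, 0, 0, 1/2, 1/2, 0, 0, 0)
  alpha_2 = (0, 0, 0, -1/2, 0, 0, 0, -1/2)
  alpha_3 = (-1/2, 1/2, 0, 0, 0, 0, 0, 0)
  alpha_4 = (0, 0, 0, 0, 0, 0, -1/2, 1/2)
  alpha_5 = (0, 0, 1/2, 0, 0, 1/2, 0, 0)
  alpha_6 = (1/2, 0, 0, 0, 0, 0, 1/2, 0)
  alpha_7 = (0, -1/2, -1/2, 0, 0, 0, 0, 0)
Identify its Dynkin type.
Compute the Cartan integers a_ij = 2(alpha_i, alpha_j)/(alpha_j, alpha_j); the resulting 7x7 Cartan matrix is
[[2, -1, 0, 0, 0, 0, 0], [-1, 2, 0, -1, 0, 0, 0], [0, 0, 2, 0, 0, -1, -1], [0, -1, 0, 2, 0, -1, 0], [0, 0, 0, 0, 2, 0, -1], [0, 0, -1, -1, 0, 2, 0], [0, 0, -1, 0, -1, 0, 2]].
All simple roots have the same length, so the diagram is simply laced. The associated Dynkin diagram is a chain of 7 nodes with single edges (A_7), so the type is A_7 (the algebra sl(8)).

A_7 (sl(8))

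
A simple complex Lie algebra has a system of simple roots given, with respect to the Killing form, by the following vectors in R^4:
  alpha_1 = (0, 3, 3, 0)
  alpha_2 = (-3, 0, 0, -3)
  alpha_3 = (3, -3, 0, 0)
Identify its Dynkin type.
Compute the Cartan integers a_ij = 2(alpha_i, alpha_j)/(alpha_j, alpha_j); the resulting 3x3 Cartan matrix is
[[2, 0, -1], [0, 2, -1], [-1, -1, 2]].
All simple roots have the same length, so the diagram is simply laced. The associated Dynkin diagram is a chain of 3 nodes with single edges (A_3), so the type is A_3 (the algebra sl(4)).

A_3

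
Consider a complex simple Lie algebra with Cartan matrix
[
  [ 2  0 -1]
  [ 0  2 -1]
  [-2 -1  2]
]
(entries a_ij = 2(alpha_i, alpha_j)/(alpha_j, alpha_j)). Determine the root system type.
B_3 (so(7))

The matrix has rank 3 with 2's on the diagonal. Reading the off-diagonal entries as Dynkin edges (a single edge where a_ij = a_ji = -1; a double or triple edge where a_ij * a_ji = 2 or 3), the diagram is a chain of 3 nodes with a double edge at one end; the terminal node there is the unique short simple root (B_3). One simple-root ordering that puts it in standard form is (alpha_2, alpha_3, alpha_1). So the algebra is type B_3, i.e. so(7).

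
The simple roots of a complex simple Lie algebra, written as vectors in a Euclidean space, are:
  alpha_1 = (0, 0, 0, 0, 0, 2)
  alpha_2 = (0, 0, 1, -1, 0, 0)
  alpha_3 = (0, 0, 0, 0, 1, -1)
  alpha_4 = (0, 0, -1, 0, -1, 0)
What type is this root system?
C_4 (sp(8))

Compute the Cartan integers a_ij = 2(alpha_i, alpha_j)/(alpha_j, alpha_j); the resulting 4x4 Cartan matrix is
[[2, 0, -2, 0], [0, 2, 0, -1], [-1, 0, 2, -1], [0, -1, -1, 2]].
The roots have two lengths (squared-length ratio 2:1); the short ones are alpha_{2,3,4}. The associated Dynkin diagram is a chain of 4 nodes with a double edge at one end; the terminal node there is the unique long simple root (C_4), so the type is C_4 (the algebra sp(8)).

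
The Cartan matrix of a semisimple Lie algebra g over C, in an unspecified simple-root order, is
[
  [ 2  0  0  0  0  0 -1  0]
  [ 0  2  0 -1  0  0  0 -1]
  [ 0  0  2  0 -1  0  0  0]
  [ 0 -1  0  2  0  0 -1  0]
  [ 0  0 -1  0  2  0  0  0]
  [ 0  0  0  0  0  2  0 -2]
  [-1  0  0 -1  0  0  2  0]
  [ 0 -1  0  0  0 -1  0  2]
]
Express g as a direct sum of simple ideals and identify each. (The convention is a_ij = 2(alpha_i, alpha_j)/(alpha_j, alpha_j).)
The diagram associated to this matrix has two connected components: the simple roots {alpha_3, alpha_5} form a chain of 2 nodes with single edges (A_2), and {alpha_1, alpha_2, alpha_4, alpha_6, alpha_7, alpha_8} form a chain of 6 nodes with a double edge at one end; the terminal node there is the unique long simple root (C_6). A semisimple Lie algebra decomposes uniquely as the direct sum of simple ideals, one per connected component of its Dynkin diagram, so g ≅ A_2 ⊕ C_6 (dimension 8 + 78 = 86).

A2 ⊕ C6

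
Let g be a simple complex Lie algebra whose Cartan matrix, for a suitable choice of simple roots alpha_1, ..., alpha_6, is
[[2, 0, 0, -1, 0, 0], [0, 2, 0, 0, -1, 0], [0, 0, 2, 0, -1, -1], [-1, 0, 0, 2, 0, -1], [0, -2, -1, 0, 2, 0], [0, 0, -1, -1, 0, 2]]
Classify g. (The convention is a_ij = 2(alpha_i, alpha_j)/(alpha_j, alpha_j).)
B6

The matrix has rank 6 with 2's on the diagonal. Reading the off-diagonal entries as Dynkin edges (a single edge where a_ij = a_ji = -1; a double or triple edge where a_ij * a_ji = 2 or 3), the diagram is a chain of 6 nodes with a double edge at one end; the terminal node there is the unique short simple root (B_6). One simple-root ordering that puts it in standard form is (alpha_1, alpha_4, alpha_6, alpha_3, alpha_5, alpha_2). So the algebra is type B_6, i.e. so(13).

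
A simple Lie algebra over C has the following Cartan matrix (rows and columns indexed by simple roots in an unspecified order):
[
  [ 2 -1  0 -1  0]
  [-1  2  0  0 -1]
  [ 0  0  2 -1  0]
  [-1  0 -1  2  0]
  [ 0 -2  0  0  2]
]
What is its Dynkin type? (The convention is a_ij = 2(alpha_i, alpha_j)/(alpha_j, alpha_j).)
The matrix has rank 5 with 2's on the diagonal. Reading the off-diagonal entries as Dynkin edges (a single edge where a_ij = a_ji = -1; a double or triple edge where a_ij * a_ji = 2 or 3), the diagram is a chain of 5 nodes with a double edge at one end; the terminal node there is the unique long simple root (C_5). One simple-root ordering that puts it in standard form is (alpha_3, alpha_4, alpha_1, alpha_2, alpha_5). So the algebra is type C_5, i.e. sp(10).

C_5 (sp(10))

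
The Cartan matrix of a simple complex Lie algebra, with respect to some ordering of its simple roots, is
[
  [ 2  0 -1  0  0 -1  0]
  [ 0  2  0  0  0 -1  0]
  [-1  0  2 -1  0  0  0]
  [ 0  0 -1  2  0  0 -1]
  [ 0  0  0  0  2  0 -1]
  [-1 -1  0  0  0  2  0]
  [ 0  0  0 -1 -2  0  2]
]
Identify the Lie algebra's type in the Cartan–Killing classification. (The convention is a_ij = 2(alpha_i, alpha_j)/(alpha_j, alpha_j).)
The matrix has rank 7 with 2's on the diagonal. Reading the off-diagonal entries as Dynkin edges (a single edge where a_ij = a_ji = -1; a double or triple edge where a_ij * a_ji = 2 or 3), the diagram is a chain of 7 nodes with a double edge at one end; the terminal node there is the unique short simple root (B_7). One simple-root ordering that puts it in standard form is (alpha_2, alpha_6, alpha_1, alpha_3, alpha_4, alpha_7, alpha_5). So the algebra is type B_7, i.e. so(15).

B7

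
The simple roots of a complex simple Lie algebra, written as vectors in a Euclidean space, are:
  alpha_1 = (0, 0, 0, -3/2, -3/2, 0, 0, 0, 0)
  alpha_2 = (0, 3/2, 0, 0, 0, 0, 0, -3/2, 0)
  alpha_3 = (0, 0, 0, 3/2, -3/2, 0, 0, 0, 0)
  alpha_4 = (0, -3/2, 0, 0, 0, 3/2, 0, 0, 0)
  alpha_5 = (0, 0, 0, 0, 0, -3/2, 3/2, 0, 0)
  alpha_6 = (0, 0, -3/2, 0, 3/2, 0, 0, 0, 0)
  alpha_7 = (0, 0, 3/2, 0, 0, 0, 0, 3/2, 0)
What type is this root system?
Compute the Cartan integers a_ij = 2(alpha_i, alpha_j)/(alpha_j, alpha_j); the resulting 7x7 Cartan matrix is
[[2, 0, 0, 0, 0, -1, 0], [0, 2, 0, -1, 0, 0, -1], [0, 0, 2, 0, 0, -1, 0], [0, -1, 0, 2, -1, 0, 0], [0, 0, 0, -1, 2, 0, 0], [-1, 0, -1, 0, 0, 2, -1], [0, -1, 0, 0, 0, -1, 2]].
All simple roots have the same length, so the diagram is simply laced. The associated Dynkin diagram is a chain of 5 nodes with a fork of two nodes at one end (D_7), so the type is D_7 (the algebra so(14)).

D_7 (so(14))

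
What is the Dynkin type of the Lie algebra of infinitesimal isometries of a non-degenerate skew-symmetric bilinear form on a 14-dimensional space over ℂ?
C_7

This is sp(14), which has dimension 14(14+1)/2 = 105 and rank 14/2 = 7. In the classification of classical Lie algebras, the symplectic algebra sp(2n) has type C_n; here n = 7, so the Dynkin diagram is a chain of 7 nodes with a double edge at one end; the terminal node there is the unique long simple root (C_7). Hence the type is C_7.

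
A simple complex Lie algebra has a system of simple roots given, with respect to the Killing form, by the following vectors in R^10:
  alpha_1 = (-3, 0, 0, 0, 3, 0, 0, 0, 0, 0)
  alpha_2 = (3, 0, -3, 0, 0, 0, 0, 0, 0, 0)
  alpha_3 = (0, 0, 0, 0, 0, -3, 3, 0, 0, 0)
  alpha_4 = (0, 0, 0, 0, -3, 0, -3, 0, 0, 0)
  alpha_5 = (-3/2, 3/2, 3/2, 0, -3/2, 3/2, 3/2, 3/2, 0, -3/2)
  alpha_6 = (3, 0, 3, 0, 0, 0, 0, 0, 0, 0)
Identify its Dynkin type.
Compute the Cartan integers a_ij = 2(alpha_i, alpha_j)/(alpha_j, alpha_j); the resulting 6x6 Cartan matrix is
[[2, -1, 0, -1, 0, -1], [-1, 2, 0, 0, -1, 0], [0, 0, 2, -1, 0, 0], [-1, 0, -1, 2, 0, 0], [0, -1, 0, 0, 2, 0], [-1, 0, 0, 0, 0, 2]].
All simple roots have the same length, so the diagram is simply laced. The associated Dynkin diagram is a chain of 5 nodes with one extra node attached to the third node from one end (E_6), so the type is E_6.

type E_6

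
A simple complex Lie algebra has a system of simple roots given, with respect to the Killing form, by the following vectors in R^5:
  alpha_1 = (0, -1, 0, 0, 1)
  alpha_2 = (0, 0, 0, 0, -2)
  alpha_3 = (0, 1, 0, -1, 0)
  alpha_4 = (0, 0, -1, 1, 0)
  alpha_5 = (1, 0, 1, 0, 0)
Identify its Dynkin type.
Compute the Cartan integers a_ij = 2(alpha_i, alpha_j)/(alpha_j, alpha_j); the resulting 5x5 Cartan matrix is
[[2, -1, -1, 0, 0], [-2, 2, 0, 0, 0], [-1, 0, 2, -1, 0], [0, 0, -1, 2, -1], [0, 0, 0, -1, 2]].
The roots have two lengths (squared-length ratio 2:1); the short ones are alpha_{1,3,4,5}. The associated Dynkin diagram is a chain of 5 nodes with a double edge at one end; the terminal node there is the unique long simple root (C_5), so the type is C_5 (the algebra sp(10)).

C_5 (sp(10))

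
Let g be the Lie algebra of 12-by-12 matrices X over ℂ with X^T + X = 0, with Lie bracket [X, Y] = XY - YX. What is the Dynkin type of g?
This is so(12) with 12 even, which has dimension 12(12-1)/2 = 66 and rank 12/2 = 6. In the classification of classical Lie algebras, the orthogonal algebra so(2n) in an even number of variables has type D_n; here n = 6, so the Dynkin diagram is a chain of 4 nodes with a fork of two nodes at one end (D_6). Hence the type is D_6.

D_6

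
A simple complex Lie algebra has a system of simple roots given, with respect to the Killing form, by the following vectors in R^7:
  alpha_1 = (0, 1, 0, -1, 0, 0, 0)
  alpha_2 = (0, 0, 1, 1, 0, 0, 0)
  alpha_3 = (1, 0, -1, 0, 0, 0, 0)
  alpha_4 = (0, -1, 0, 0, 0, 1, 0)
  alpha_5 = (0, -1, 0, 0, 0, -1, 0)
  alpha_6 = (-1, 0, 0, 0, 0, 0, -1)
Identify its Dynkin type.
Compute the Cartan integers a_ij = 2(alpha_i, alpha_j)/(alpha_j, alpha_j); the resulting 6x6 Cartan matrix is
[[2, -1, 0, -1, -1, 0], [-1, 2, -1, 0, 0, 0], [0, -1, 2, 0, 0, -1], [-1, 0, 0, 2, 0, 0], [-1, 0, 0, 0, 2, 0], [0, 0, -1, 0, 0, 2]].
All simple roots have the same length, so the diagram is simply laced. The associated Dynkin diagram is a chain of 4 nodes with a fork of two nodes at one end (D_6), so the type is D_6 (the algebra so(12)).

type D_6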